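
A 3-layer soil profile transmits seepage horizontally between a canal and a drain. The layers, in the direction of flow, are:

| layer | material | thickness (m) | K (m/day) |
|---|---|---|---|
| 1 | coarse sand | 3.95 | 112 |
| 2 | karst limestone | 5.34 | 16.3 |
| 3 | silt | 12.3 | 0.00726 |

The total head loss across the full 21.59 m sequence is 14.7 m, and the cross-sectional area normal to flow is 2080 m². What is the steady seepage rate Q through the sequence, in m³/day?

18.0

Flow is perpendicular to layering, so the layers act in series and the equivalent K is the thickness-weighted harmonic mean.
Total thickness L = 3.95 + 5.34 + 12.3 = 21.59 m.
Σ(b_i/K_i) = 3.95/112 + 5.34/16.3 + 12.3/0.00726 = 1695 d.
K_eq = L / Σ(b_i/K_i) = 21.59 / 1695 = 0.01274 m/day.
Q = K_eq · A · (Δh/L) = 0.01274 × 2080 × (14.7/21.59) = 18.04 m³/day.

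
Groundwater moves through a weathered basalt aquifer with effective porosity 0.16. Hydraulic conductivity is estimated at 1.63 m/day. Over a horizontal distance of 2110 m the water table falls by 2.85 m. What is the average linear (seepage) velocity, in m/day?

Hydraulic gradient i = Δh / L = 2.85 / 2110 = 0.001351.
Darcy flux q = K · i = 1.630 × 0.001351 = 0.002202 m/day.
Seepage velocity v = q / n_e = 0.002202 / 0.16 = 0.01376 m/day.

0.0138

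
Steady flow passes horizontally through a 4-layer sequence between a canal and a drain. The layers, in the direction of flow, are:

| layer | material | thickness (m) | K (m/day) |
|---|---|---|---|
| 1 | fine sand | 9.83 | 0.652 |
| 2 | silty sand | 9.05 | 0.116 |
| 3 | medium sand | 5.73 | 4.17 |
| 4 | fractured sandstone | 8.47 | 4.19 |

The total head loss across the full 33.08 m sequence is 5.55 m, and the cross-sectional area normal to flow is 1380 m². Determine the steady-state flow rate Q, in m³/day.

Flow is perpendicular to layering, so the layers act in series and the equivalent K is the thickness-weighted harmonic mean.
Total thickness L = 9.83 + 9.05 + 5.73 + 8.47 = 33.08 m.
Σ(b_i/K_i) = 9.83/0.652 + 9.05/0.116 + 5.73/4.17 + 8.47/4.19 = 96.49 d.
K_eq = L / Σ(b_i/K_i) = 33.08 / 96.49 = 0.3428 m/day.
Q = K_eq · A · (Δh/L) = 0.3428 × 1380 × (5.55/33.08) = 79.38 m³/day.

79.4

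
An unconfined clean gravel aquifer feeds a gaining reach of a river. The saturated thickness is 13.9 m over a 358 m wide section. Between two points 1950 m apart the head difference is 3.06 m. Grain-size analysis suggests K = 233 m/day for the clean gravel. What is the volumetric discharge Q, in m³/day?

Cross-sectional area A = 358 × 13.9 = 4976 m².
Hydraulic gradient i = Δh / L = 3.06 / 1950 = 0.001569.
Darcy's law: Q = K · A · i = 233.0 × 4976 × 0.001569 = 1819 m³/day.

1820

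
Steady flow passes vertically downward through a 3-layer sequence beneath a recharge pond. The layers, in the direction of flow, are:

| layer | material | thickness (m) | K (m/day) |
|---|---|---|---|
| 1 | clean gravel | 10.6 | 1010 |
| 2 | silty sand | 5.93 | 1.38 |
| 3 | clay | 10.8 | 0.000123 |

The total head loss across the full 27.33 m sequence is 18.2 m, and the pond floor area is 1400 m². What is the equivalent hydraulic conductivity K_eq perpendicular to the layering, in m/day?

0.000311

Flow is perpendicular to layering, so the layers act in series and the equivalent K is the thickness-weighted harmonic mean.
Total thickness L = 10.6 + 5.93 + 10.8 = 27.33 m.
Σ(b_i/K_i) = 10.6/1010 + 5.93/1.38 + 10.8/0.000123 = 87809 d.
K_eq = L / Σ(b_i/K_i) = 27.33 / 87809 = 0.0003112 m/day.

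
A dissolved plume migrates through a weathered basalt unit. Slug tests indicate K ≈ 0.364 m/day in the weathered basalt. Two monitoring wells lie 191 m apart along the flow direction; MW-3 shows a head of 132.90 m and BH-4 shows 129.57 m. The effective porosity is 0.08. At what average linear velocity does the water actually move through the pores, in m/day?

0.0793

Hydraulic gradient i = (132.90 − 129.57) / 191 = 3.33 / 191 = 0.01743.
Darcy flux q = K · i = 0.3640 × 0.01743 = 0.006346 m/day.
Seepage velocity v = q / n_e = 0.006346 / 0.08 = 0.07933 m/day.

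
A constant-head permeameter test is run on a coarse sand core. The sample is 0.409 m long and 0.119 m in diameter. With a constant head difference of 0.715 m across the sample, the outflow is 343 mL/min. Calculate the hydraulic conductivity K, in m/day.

25.4

Cross-sectional area A = π·(d/2)² = π × (0.119/2)² = 0.01112 m².
Convert discharge: 343 mL/min = 5.717e-06 m³/s.
Darcy's law rearranged: K = Q·L / (A·Δh) = 5.717e-06 × 0.409 / (0.01112 × 0.715) = 0.0002940 m/s = 25.40 m/day.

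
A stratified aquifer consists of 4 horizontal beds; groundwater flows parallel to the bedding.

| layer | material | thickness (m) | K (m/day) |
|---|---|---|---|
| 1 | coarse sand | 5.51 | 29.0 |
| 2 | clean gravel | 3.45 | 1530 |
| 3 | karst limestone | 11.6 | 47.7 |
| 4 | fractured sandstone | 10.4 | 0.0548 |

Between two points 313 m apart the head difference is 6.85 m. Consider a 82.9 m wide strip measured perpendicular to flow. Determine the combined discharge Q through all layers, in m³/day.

10900

Flow is parallel to layering, so each bed carries its own Darcy discharge and the transmissivities add.
Σ(K_i·b_i) = 29.0×5.51 + 1530×3.45 + 47.7×11.6 + 0.0548×10.4 = 5992 m²/day.
Hydraulic gradient i = Δh / L = 6.85 / 313 = 0.02188.
Q = Σ(K_i·b_i) · W · i = 5992 × 82.9 × 0.02188 = 10871 m³/day.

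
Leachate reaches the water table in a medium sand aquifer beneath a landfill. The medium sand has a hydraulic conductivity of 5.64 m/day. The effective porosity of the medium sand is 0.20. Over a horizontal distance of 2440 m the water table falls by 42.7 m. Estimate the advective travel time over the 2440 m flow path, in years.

Hydraulic gradient i = Δh / L = 42.7 / 2440 = 0.01750.
Darcy flux q = K · i = 5.640 × 0.01750 = 0.09870 m/day.
Seepage velocity v = q / n_e = 0.09870 / 0.20 = 0.4935 m/day.
Travel time t = L / v = 2440 / 0.4935 = 4944 days = 13.54 years.

13.5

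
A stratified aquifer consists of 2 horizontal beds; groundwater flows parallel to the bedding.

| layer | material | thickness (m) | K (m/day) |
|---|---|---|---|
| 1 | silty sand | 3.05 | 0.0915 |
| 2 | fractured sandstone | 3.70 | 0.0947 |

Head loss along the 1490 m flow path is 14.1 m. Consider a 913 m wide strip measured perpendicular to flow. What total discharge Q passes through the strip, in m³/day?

5.44

Flow is parallel to layering, so each bed carries its own Darcy discharge and the transmissivities add.
Σ(K_i·b_i) = 0.0915×3.05 + 0.0947×3.70 = 0.6295 m²/day.
Hydraulic gradient i = Δh / L = 14.1 / 1490 = 0.009463.
Q = Σ(K_i·b_i) · W · i = 0.6295 × 913 × 0.009463 = 5.438 m³/day.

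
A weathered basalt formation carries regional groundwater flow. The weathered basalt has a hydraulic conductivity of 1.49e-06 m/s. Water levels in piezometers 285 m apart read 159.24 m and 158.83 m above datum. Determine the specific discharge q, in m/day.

Convert K: 1.49e-06 m/s × 86400 = 0.1287 m/day.
Hydraulic gradient i = (159.24 − 158.83) / 285 = 0.41 / 285 = 0.001439.
Specific discharge q = K · i = 0.1287 × 0.001439 = 0.0001852 m/day.

0.000185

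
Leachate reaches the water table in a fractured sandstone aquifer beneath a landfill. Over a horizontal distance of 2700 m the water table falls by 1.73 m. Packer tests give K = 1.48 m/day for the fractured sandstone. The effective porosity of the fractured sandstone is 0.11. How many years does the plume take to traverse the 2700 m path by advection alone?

857

Hydraulic gradient i = Δh / L = 1.73 / 2700 = 0.0006407.
Darcy flux q = K · i = 1.480 × 0.0006407 = 0.0009483 m/day.
Seepage velocity v = q / n_e = 0.0009483 / 0.11 = 0.008621 m/day.
Travel time t = L / v = 2700 / 0.008621 = 3.132e+05 days = 857.5 years.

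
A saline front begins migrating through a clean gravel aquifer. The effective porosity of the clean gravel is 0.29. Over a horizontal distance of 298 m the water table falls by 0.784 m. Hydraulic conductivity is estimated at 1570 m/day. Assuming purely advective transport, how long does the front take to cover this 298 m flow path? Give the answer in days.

Hydraulic gradient i = Δh / L = 0.784 / 298 = 0.002631.
Darcy flux q = K · i = 1570 × 0.002631 = 4.130 m/day.
Seepage velocity v = q / n_e = 4.130 / 0.29 = 14.24 m/day.
Travel time t = L / v = 298 / 14.24 = 20.92 days.

20.9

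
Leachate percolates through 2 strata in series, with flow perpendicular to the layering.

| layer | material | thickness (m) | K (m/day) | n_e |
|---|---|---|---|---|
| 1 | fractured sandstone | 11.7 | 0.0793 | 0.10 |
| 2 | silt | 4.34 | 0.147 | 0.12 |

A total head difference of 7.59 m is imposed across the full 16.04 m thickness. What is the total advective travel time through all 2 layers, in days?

With flow normal to the layers, continuity requires the same specific discharge q through every layer.
Σ(b_i/K_i) = 11.7/0.0793 + 4.34/0.147 = 177.1 d.
q = Δh / Σ(b_i/K_i) = 7.59 / 177.1 = 0.04287 m/day.
In each layer the seepage velocity is v_i = q/n_i, so the layer transit time is t_i = b_i·n_i / q:
  layer 1 (fractured sandstone): t_1 = 11.7 × 0.10 / 0.04287 = 27.29 d
  layer 2 (silt): t_2 = 4.34 × 0.12 / 0.04287 = 12.15 d
Total t = Σ t_i = 39.44 days.

39.4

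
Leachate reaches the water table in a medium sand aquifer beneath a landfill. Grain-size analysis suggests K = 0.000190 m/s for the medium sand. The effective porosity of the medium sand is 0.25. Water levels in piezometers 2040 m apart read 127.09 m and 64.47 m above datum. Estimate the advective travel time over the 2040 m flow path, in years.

2.77

Convert K: 0.000190 m/s × 86400 = 16.42 m/day.
Hydraulic gradient i = (127.09 − 64.47) / 2040 = 62.62 / 2040 = 0.03070.
Darcy flux q = K · i = 16.42 × 0.03070 = 0.5039 m/day.
Seepage velocity v = q / n_e = 0.5039 / 0.25 = 2.016 m/day.
Travel time t = L / v = 2040 / 2.016 = 1012 days = 2.771 years.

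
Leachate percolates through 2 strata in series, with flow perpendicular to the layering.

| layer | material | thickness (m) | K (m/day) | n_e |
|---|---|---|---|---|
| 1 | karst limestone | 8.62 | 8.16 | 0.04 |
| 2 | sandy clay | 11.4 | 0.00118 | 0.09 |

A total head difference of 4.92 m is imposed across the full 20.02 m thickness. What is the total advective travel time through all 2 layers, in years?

With flow normal to the layers, continuity requires the same specific discharge q through every layer.
Σ(b_i/K_i) = 8.62/8.16 + 11.4/0.00118 = 9662 d.
q = Δh / Σ(b_i/K_i) = 4.92 / 9662 = 0.0005092 m/day.
In each layer the seepage velocity is v_i = q/n_i, so the layer transit time is t_i = b_i·n_i / q:
  layer 1 (karst limestone): t_1 = 8.62 × 0.04 / 0.0005092 = 677.1 d
  layer 2 (sandy clay): t_2 = 11.4 × 0.09 / 0.0005092 = 2015 d
Total t = Σ t_i = 2692 days = 7.370 years.

7.37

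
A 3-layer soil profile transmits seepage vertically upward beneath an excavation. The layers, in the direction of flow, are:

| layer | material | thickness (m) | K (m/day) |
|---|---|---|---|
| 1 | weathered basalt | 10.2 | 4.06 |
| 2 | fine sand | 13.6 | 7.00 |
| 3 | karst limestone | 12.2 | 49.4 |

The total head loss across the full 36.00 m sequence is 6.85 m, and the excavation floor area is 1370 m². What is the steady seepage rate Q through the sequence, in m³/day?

2000

Flow is perpendicular to layering, so the layers act in series and the equivalent K is the thickness-weighted harmonic mean.
Total thickness L = 10.2 + 13.6 + 12.2 = 36.00 m.
Σ(b_i/K_i) = 10.2/4.06 + 13.6/7.00 + 12.2/49.4 = 4.702 d.
K_eq = L / Σ(b_i/K_i) = 36.00 / 4.702 = 7.656 m/day.
Q = K_eq · A · (Δh/L) = 7.656 × 1370 × (6.85/36.00) = 1996 m³/day.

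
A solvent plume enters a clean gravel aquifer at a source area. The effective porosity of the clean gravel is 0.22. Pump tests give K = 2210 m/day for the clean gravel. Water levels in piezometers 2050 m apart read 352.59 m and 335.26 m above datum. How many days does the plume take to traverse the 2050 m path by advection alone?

Hydraulic gradient i = (352.59 − 335.26) / 2050 = 17.33 / 2050 = 0.008454.
Darcy flux q = K · i = 2210 × 0.008454 = 18.68 m/day.
Seepage velocity v = q / n_e = 18.68 / 0.22 = 84.92 m/day.
Travel time t = L / v = 2050 / 84.92 = 24.14 days.

24.1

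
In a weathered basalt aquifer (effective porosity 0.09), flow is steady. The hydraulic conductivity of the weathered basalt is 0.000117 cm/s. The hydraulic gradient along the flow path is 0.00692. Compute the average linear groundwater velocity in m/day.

0.00777

Convert K: 0.000117 cm/s × 864 = 0.1011 m/day.
Hydraulic gradient i = 0.00692.
Darcy flux q = K · i = 0.1011 × 0.006920 = 0.0006995 m/day.
Seepage velocity v = q / n_e = 0.0006995 / 0.09 = 0.007773 m/day.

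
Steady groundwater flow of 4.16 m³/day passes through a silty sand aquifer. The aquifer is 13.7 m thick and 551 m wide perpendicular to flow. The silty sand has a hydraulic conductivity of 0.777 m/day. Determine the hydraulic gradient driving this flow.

Cross-sectional area A = 551 × 13.7 = 7549 m².
From Q = K·A·i, i = Q / (K·A) = 4.16 / (0.7770 × 7549) = 0.0007093.

0.000709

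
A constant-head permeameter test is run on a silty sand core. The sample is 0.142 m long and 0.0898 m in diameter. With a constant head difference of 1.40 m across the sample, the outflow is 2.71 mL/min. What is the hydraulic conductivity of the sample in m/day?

Cross-sectional area A = π·(d/2)² = π × (0.0898/2)² = 0.006333 m².
Convert discharge: 2.71 mL/min = 4.517e-08 m³/s.
Darcy's law rearranged: K = Q·L / (A·Δh) = 4.517e-08 × 0.142 / (0.006333 × 1.40) = 7.233e-07 m/s = 0.06250 m/day.

0.0625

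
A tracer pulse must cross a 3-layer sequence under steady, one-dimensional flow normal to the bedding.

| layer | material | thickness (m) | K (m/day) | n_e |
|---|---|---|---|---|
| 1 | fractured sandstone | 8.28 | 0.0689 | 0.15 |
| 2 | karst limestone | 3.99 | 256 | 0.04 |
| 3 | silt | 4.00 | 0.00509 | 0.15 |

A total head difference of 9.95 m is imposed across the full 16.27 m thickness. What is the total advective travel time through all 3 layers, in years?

0.499

With flow normal to the layers, continuity requires the same specific discharge q through every layer.
Σ(b_i/K_i) = 8.28/0.0689 + 3.99/256 + 4.00/0.00509 = 906.0 d.
q = Δh / Σ(b_i/K_i) = 9.95 / 906.0 = 0.01098 m/day.
In each layer the seepage velocity is v_i = q/n_i, so the layer transit time is t_i = b_i·n_i / q:
  layer 1 (fractured sandstone): t_1 = 8.28 × 0.15 / 0.01098 = 113.1 d
  layer 2 (karst limestone): t_2 = 3.99 × 0.04 / 0.01098 = 14.53 d
  layer 3 (silt): t_3 = 4.00 × 0.15 / 0.01098 = 54.64 d
Total t = Σ t_i = 182.3 days = 0.4990 years.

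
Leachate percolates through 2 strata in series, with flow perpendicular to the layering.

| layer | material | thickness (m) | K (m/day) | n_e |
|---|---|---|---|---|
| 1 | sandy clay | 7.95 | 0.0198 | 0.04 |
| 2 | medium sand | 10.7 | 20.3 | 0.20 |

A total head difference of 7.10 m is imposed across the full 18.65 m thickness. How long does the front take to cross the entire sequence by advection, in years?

With flow normal to the layers, continuity requires the same specific discharge q through every layer.
Σ(b_i/K_i) = 7.95/0.0198 + 10.7/20.3 = 402.0 d.
q = Δh / Σ(b_i/K_i) = 7.10 / 402.0 = 0.01766 m/day.
In each layer the seepage velocity is v_i = q/n_i, so the layer transit time is t_i = b_i·n_i / q:
  layer 1 (sandy clay): t_1 = 7.95 × 0.04 / 0.01766 = 18.01 d
  layer 2 (medium sand): t_2 = 10.7 × 0.20 / 0.01766 = 121.2 d
Total t = Σ t_i = 139.2 days = 0.3811 years.

0.381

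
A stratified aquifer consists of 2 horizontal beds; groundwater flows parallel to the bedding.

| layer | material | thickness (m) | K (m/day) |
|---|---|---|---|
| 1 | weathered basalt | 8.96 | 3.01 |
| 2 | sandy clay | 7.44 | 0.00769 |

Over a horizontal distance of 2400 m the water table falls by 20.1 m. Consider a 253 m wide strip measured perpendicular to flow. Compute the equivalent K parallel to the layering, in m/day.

Flow is parallel to layering, so each bed carries its own Darcy discharge and the transmissivities add.
Σ(K_i·b_i) = 3.01×8.96 + 0.00769×7.44 = 27.03 m²/day.
Total thickness b = 16.40 m, so K_eq = Σ(K_i·b_i)/b = 1.648 m/day.

1.65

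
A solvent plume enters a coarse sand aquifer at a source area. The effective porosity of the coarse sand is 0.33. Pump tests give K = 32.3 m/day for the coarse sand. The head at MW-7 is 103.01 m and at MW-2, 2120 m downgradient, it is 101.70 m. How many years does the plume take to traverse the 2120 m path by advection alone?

96.0

Hydraulic gradient i = (103.01 − 101.70) / 2120 = 1.31 / 2120 = 0.0006179.
Darcy flux q = K · i = 32.30 × 0.0006179 = 0.01996 m/day.
Seepage velocity v = q / n_e = 0.01996 / 0.33 = 0.06048 m/day.
Travel time t = L / v = 2120 / 0.06048 = 35052 days = 95.97 years.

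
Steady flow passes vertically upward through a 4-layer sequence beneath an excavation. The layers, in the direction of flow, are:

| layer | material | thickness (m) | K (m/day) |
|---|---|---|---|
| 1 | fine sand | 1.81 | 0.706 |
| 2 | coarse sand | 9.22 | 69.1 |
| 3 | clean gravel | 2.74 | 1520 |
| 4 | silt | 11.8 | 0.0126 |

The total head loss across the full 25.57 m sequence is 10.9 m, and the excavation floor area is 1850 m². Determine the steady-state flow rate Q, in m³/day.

Flow is perpendicular to layering, so the layers act in series and the equivalent K is the thickness-weighted harmonic mean.
Total thickness L = 1.81 + 9.22 + 2.74 + 11.8 = 25.57 m.
Σ(b_i/K_i) = 1.81/0.706 + 9.22/69.1 + 2.74/1520 + 11.8/0.0126 = 939.2 d.
K_eq = L / Σ(b_i/K_i) = 25.57 / 939.2 = 0.02723 m/day.
Q = K_eq · A · (Δh/L) = 0.02723 × 1850 × (10.9/25.57) = 21.47 m³/day.

21.5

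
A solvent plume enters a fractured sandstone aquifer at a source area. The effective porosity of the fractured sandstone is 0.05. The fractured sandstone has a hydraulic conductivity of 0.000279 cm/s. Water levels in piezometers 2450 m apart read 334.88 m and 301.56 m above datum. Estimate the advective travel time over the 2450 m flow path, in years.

Convert K: 0.000279 cm/s × 864 = 0.2411 m/day.
Hydraulic gradient i = (334.88 − 301.56) / 2450 = 33.32 / 2450 = 0.01360.
Darcy flux q = K · i = 0.2411 × 0.01360 = 0.003278 m/day.
Seepage velocity v = q / n_e = 0.003278 / 0.05 = 0.06557 m/day.
Travel time t = L / v = 2450 / 0.06557 = 37366 days = 102.3 years.

102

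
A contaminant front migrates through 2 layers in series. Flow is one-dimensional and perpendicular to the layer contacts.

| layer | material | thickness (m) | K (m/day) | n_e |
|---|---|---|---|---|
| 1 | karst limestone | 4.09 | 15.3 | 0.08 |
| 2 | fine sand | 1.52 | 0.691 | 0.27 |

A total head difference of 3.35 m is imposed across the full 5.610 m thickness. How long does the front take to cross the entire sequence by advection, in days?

0.543

With flow normal to the layers, continuity requires the same specific discharge q through every layer.
Σ(b_i/K_i) = 4.09/15.3 + 1.52/0.691 = 2.467 d.
q = Δh / Σ(b_i/K_i) = 3.35 / 2.467 = 1.358 m/day.
In each layer the seepage velocity is v_i = q/n_i, so the layer transit time is t_i = b_i·n_i / q:
  layer 1 (karst limestone): t_1 = 4.09 × 0.08 / 1.358 = 0.2410 d
  layer 2 (fine sand): t_2 = 1.52 × 0.27 / 1.358 = 0.3022 d
Total t = Σ t_i = 0.5432 days.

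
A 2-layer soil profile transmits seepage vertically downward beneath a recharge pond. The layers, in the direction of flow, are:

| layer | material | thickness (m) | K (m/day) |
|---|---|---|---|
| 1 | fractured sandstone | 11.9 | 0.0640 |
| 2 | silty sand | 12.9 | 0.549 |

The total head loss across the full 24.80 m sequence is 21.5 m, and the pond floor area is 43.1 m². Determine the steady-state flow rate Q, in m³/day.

4.42

Flow is perpendicular to layering, so the layers act in series and the equivalent K is the thickness-weighted harmonic mean.
Total thickness L = 11.9 + 12.9 = 24.80 m.
Σ(b_i/K_i) = 11.9/0.0640 + 12.9/0.549 = 209.4 d.
K_eq = L / Σ(b_i/K_i) = 24.80 / 209.4 = 0.1184 m/day.
Q = K_eq · A · (Δh/L) = 0.1184 × 43.1 × (21.5/24.80) = 4.425 m³/day.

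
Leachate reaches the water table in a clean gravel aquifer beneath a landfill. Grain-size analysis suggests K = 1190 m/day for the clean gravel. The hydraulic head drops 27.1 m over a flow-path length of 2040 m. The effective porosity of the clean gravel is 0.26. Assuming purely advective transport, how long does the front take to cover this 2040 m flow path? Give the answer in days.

Hydraulic gradient i = Δh / L = 27.1 / 2040 = 0.01328.
Darcy flux q = K · i = 1190 × 0.01328 = 15.81 m/day.
Seepage velocity v = q / n_e = 15.81 / 0.26 = 60.80 m/day.
Travel time t = L / v = 2040 / 60.80 = 33.55 days.

33.6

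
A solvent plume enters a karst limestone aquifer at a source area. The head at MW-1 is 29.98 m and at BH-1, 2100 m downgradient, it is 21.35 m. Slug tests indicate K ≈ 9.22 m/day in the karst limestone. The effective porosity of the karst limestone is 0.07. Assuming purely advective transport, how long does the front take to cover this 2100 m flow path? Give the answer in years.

Hydraulic gradient i = (29.98 − 21.35) / 2100 = 8.63 / 2100 = 0.004110.
Darcy flux q = K · i = 9.220 × 0.004110 = 0.03789 m/day.
Seepage velocity v = q / n_e = 0.03789 / 0.07 = 0.5413 m/day.
Travel time t = L / v = 2100 / 0.5413 = 3880 days = 10.62 years.

10.6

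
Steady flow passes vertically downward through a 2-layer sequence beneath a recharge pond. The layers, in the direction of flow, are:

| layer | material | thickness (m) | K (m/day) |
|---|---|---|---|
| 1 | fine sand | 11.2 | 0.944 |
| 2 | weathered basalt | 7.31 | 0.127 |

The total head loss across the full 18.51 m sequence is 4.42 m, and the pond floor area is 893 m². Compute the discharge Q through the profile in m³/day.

56.9

Flow is perpendicular to layering, so the layers act in series and the equivalent K is the thickness-weighted harmonic mean.
Total thickness L = 11.2 + 7.31 = 18.51 m.
Σ(b_i/K_i) = 11.2/0.944 + 7.31/0.127 = 69.42 d.
K_eq = L / Σ(b_i/K_i) = 18.51 / 69.42 = 0.2666 m/day.
Q = K_eq · A · (Δh/L) = 0.2666 × 893 × (4.42/18.51) = 56.85 m³/day.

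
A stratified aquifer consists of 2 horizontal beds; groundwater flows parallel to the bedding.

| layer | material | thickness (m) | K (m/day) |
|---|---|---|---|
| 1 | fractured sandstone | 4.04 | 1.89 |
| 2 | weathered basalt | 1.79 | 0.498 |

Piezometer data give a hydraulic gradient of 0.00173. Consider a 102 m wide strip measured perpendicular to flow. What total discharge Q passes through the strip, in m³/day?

1.50

Flow is parallel to layering, so each bed carries its own Darcy discharge and the transmissivities add.
Σ(K_i·b_i) = 1.89×4.04 + 0.498×1.79 = 8.527 m²/day.
Hydraulic gradient i = 0.00173.
Q = Σ(K_i·b_i) · W · i = 8.527 × 102 × 0.001730 = 1.505 m³/day.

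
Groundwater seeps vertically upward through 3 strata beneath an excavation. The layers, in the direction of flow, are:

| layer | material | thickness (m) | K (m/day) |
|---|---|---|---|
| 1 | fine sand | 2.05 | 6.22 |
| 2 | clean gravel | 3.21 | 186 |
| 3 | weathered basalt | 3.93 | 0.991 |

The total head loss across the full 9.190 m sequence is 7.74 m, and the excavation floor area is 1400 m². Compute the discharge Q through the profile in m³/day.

2510

Flow is perpendicular to layering, so the layers act in series and the equivalent K is the thickness-weighted harmonic mean.
Total thickness L = 2.05 + 3.21 + 3.93 = 9.190 m.
Σ(b_i/K_i) = 2.05/6.22 + 3.21/186 + 3.93/0.991 = 4.313 d.
K_eq = L / Σ(b_i/K_i) = 9.190 / 4.313 = 2.131 m/day.
Q = K_eq · A · (Δh/L) = 2.131 × 1400 × (7.74/9.190) = 2513 m³/day.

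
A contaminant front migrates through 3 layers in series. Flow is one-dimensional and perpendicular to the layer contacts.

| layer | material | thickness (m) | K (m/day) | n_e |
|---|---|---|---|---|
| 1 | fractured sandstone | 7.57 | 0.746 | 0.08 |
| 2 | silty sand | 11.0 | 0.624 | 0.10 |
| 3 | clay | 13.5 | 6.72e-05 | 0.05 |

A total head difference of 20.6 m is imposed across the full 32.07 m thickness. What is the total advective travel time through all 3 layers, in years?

63.6

With flow normal to the layers, continuity requires the same specific discharge q through every layer.
Σ(b_i/K_i) = 7.57/0.746 + 11.0/0.624 + 13.5/6.72e-05 = 2.009e+05 d.
q = Δh / Σ(b_i/K_i) = 20.6 / 2.009e+05 = 0.0001025 m/day.
In each layer the seepage velocity is v_i = q/n_i, so the layer transit time is t_i = b_i·n_i / q:
  layer 1 (fractured sandstone): t_1 = 7.57 × 0.08 / 0.0001025 = 5907 d
  layer 2 (silty sand): t_2 = 11.0 × 0.10 / 0.0001025 = 10729 d
  layer 3 (clay): t_3 = 13.5 × 0.05 / 0.0001025 = 6584 d
Total t = Σ t_i = 23219 days = 63.57 years.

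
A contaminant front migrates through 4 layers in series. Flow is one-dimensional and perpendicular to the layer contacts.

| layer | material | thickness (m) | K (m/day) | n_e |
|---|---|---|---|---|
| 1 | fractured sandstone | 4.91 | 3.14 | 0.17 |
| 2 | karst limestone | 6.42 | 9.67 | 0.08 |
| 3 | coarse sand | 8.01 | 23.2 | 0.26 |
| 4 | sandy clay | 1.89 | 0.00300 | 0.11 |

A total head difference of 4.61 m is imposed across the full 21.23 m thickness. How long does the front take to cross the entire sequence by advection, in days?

499

With flow normal to the layers, continuity requires the same specific discharge q through every layer.
Σ(b_i/K_i) = 4.91/3.14 + 6.42/9.67 + 8.01/23.2 + 1.89/0.00300 = 632.6 d.
q = Δh / Σ(b_i/K_i) = 4.61 / 632.6 = 0.007288 m/day.
In each layer the seepage velocity is v_i = q/n_i, so the layer transit time is t_i = b_i·n_i / q:
  layer 1 (fractured sandstone): t_1 = 4.91 × 0.17 / 0.007288 = 114.5 d
  layer 2 (karst limestone): t_2 = 6.42 × 0.08 / 0.007288 = 70.47 d
  layer 3 (coarse sand): t_3 = 8.01 × 0.26 / 0.007288 = 285.8 d
  layer 4 (sandy clay): t_4 = 1.89 × 0.11 / 0.007288 = 28.53 d
Total t = Σ t_i = 499.3 days.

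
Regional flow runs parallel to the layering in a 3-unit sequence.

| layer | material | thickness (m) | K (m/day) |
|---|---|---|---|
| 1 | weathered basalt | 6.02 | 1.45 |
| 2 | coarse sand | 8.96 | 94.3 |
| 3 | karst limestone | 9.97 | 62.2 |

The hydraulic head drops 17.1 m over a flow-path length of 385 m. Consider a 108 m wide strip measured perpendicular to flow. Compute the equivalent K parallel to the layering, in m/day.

59.1

Flow is parallel to layering, so each bed carries its own Darcy discharge and the transmissivities add.
Σ(K_i·b_i) = 1.45×6.02 + 94.3×8.96 + 62.2×9.97 = 1474 m²/day.
Total thickness b = 24.95 m, so K_eq = Σ(K_i·b_i)/b = 59.07 m/day.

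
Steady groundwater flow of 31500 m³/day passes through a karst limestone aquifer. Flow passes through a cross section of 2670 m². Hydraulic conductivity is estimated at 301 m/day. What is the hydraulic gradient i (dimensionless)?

0.0392

From Q = K·A·i, i = Q / (K·A) = 31500 / (301.0 × 2670) = 0.03920.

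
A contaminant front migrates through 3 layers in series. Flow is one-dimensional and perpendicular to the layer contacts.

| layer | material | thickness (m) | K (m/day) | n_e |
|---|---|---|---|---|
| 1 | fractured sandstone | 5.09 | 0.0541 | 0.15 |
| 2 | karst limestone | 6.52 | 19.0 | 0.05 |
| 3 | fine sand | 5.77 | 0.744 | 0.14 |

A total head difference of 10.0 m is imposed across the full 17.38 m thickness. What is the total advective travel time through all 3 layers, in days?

With flow normal to the layers, continuity requires the same specific discharge q through every layer.
Σ(b_i/K_i) = 5.09/0.0541 + 6.52/19.0 + 5.77/0.744 = 102.2 d.
q = Δh / Σ(b_i/K_i) = 10.0 / 102.2 = 0.09786 m/day.
In each layer the seepage velocity is v_i = q/n_i, so the layer transit time is t_i = b_i·n_i / q:
  layer 1 (fractured sandstone): t_1 = 5.09 × 0.15 / 0.09786 = 7.802 d
  layer 2 (karst limestone): t_2 = 6.52 × 0.05 / 0.09786 = 3.331 d
  layer 3 (fine sand): t_3 = 5.77 × 0.14 / 0.09786 = 8.254 d
Total t = Σ t_i = 19.39 days.

19.4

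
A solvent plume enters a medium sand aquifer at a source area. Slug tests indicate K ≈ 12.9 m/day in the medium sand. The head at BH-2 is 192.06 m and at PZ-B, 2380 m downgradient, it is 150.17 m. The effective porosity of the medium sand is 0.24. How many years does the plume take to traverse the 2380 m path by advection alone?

Hydraulic gradient i = (192.06 − 150.17) / 2380 = 41.89 / 2380 = 0.01760.
Darcy flux q = K · i = 12.90 × 0.01760 = 0.2271 m/day.
Seepage velocity v = q / n_e = 0.2271 / 0.24 = 0.9460 m/day.
Travel time t = L / v = 2380 / 0.9460 = 2516 days = 6.888 years.

6.89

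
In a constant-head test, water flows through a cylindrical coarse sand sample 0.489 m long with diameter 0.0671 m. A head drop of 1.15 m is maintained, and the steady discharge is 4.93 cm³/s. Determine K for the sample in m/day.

51.2

Cross-sectional area A = π·(d/2)² = π × (0.0671/2)² = 0.003536 m².
Convert discharge: 4.93 cm³/s = 4.930e-06 m³/s.
Darcy's law rearranged: K = Q·L / (A·Δh) = 4.930e-06 × 0.489 / (0.003536 × 1.15) = 0.0005928 m/s = 51.22 m/day.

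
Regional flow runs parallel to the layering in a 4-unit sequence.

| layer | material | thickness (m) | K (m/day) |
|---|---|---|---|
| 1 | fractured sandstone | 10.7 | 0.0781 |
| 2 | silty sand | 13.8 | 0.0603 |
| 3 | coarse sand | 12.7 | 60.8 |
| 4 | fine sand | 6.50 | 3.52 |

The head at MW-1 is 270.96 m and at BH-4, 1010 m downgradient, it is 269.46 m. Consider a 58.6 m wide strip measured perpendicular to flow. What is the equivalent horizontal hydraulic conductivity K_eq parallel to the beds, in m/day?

18.2

Flow is parallel to layering, so each bed carries its own Darcy discharge and the transmissivities add.
Σ(K_i·b_i) = 0.0781×10.7 + 0.0603×13.8 + 60.8×12.7 + 3.52×6.50 = 796.7 m²/day.
Total thickness b = 43.70 m, so K_eq = Σ(K_i·b_i)/b = 18.23 m/day.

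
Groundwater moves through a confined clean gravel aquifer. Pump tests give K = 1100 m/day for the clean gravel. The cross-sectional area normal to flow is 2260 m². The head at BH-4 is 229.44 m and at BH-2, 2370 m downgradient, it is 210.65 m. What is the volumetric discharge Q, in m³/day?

19700

Hydraulic gradient i = (229.44 − 210.65) / 2370 = 18.79 / 2370 = 0.007928.
Darcy's law: Q = K · A · i = 1100 × 2260 × 0.007928 = 19710 m³/day.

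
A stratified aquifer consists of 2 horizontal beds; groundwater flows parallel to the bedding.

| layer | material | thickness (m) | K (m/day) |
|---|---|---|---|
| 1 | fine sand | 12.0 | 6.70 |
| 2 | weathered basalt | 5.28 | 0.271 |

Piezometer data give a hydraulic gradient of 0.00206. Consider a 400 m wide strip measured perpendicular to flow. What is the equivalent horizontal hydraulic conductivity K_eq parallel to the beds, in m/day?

4.74

Flow is parallel to layering, so each bed carries its own Darcy discharge and the transmissivities add.
Σ(K_i·b_i) = 6.70×12.0 + 0.271×5.28 = 81.83 m²/day.
Total thickness b = 17.28 m, so K_eq = Σ(K_i·b_i)/b = 4.736 m/day.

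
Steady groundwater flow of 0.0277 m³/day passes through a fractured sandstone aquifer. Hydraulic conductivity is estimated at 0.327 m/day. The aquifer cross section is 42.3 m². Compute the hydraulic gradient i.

From Q = K·A·i, i = Q / (K·A) = 0.0277 / (0.3270 × 42.30) = 0.002003.

0.00200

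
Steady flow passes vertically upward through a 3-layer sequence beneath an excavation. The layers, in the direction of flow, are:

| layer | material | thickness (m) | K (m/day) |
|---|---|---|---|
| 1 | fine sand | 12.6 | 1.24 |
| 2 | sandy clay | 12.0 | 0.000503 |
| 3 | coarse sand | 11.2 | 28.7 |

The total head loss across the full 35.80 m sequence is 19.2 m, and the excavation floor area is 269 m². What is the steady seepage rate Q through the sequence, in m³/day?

0.216

Flow is perpendicular to layering, so the layers act in series and the equivalent K is the thickness-weighted harmonic mean.
Total thickness L = 12.6 + 12.0 + 11.2 = 35.80 m.
Σ(b_i/K_i) = 12.6/1.24 + 12.0/0.000503 + 11.2/28.7 = 23867 d.
K_eq = L / Σ(b_i/K_i) = 35.80 / 23867 = 0.001500 m/day.
Q = K_eq · A · (Δh/L) = 0.001500 × 269 × (19.2/35.80) = 0.2164 m³/day.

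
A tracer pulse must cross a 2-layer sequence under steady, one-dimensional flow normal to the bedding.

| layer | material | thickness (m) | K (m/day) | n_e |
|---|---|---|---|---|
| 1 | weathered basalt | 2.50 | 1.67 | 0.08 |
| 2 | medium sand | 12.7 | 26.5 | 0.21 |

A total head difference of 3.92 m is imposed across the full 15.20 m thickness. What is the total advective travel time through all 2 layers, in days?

With flow normal to the layers, continuity requires the same specific discharge q through every layer.
Σ(b_i/K_i) = 2.50/1.67 + 12.7/26.5 = 1.976 d.
q = Δh / Σ(b_i/K_i) = 3.92 / 1.976 = 1.984 m/day.
In each layer the seepage velocity is v_i = q/n_i, so the layer transit time is t_i = b_i·n_i / q:
  layer 1 (weathered basalt): t_1 = 2.50 × 0.08 / 1.984 = 0.1008 d
  layer 2 (medium sand): t_2 = 12.7 × 0.21 / 1.984 = 1.345 d
Total t = Σ t_i = 1.445 days.

1.45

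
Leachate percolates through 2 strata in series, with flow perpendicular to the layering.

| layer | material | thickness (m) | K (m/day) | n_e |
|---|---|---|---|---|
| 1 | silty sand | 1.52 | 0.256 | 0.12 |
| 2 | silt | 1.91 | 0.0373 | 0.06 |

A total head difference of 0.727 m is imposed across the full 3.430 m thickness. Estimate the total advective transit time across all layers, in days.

With flow normal to the layers, continuity requires the same specific discharge q through every layer.
Σ(b_i/K_i) = 1.52/0.256 + 1.91/0.0373 = 57.14 d.
q = Δh / Σ(b_i/K_i) = 0.727 / 57.14 = 0.01272 m/day.
In each layer the seepage velocity is v_i = q/n_i, so the layer transit time is t_i = b_i·n_i / q:
  layer 1 (silty sand): t_1 = 1.52 × 0.12 / 0.01272 = 14.34 d
  layer 2 (silt): t_2 = 1.91 × 0.06 / 0.01272 = 9.008 d
Total t = Σ t_i = 23.34 days.

23.3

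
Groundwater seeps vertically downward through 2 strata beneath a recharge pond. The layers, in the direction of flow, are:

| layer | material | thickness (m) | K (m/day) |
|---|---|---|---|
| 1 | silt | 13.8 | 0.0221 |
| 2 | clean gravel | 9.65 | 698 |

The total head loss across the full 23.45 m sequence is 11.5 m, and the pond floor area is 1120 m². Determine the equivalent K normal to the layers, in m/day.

0.0376

Flow is perpendicular to layering, so the layers act in series and the equivalent K is the thickness-weighted harmonic mean.
Total thickness L = 13.8 + 9.65 = 23.45 m.
Σ(b_i/K_i) = 13.8/0.0221 + 9.65/698 = 624.4 d.
K_eq = L / Σ(b_i/K_i) = 23.45 / 624.4 = 0.03755 m/day.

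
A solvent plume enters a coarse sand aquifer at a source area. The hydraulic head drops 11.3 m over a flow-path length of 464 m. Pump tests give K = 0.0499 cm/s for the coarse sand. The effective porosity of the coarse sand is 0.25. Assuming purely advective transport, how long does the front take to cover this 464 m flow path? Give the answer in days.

Convert K: 0.0499 cm/s × 864 = 43.11 m/day.
Hydraulic gradient i = Δh / L = 11.3 / 464 = 0.02435.
Darcy flux q = K · i = 43.11 × 0.02435 = 1.050 m/day.
Seepage velocity v = q / n_e = 1.050 / 0.25 = 4.200 m/day.
Travel time t = L / v = 464 / 4.200 = 110.5 days.

110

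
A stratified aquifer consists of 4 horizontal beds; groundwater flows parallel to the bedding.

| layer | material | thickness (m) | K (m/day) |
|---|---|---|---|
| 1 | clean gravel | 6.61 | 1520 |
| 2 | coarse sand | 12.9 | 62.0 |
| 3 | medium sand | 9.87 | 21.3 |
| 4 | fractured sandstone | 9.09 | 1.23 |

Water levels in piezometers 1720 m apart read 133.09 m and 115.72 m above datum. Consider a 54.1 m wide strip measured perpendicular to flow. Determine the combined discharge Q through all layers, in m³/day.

6050

Flow is parallel to layering, so each bed carries its own Darcy discharge and the transmissivities add.
Σ(K_i·b_i) = 1520×6.61 + 62.0×12.9 + 21.3×9.87 + 1.23×9.09 = 11068 m²/day.
Hydraulic gradient i = (133.09 − 115.72) / 1720 = 17.37 / 1720 = 0.01010.
Q = Σ(K_i·b_i) · W · i = 11068 × 54.1 × 0.01010 = 6047 m³/day.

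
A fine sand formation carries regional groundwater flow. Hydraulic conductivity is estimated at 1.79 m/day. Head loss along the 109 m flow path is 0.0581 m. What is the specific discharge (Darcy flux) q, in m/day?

0.000954

Hydraulic gradient i = Δh / L = 0.0581 / 109 = 0.0005330.
Specific discharge q = K · i = 1.790 × 0.0005330 = 0.0009541 m/day.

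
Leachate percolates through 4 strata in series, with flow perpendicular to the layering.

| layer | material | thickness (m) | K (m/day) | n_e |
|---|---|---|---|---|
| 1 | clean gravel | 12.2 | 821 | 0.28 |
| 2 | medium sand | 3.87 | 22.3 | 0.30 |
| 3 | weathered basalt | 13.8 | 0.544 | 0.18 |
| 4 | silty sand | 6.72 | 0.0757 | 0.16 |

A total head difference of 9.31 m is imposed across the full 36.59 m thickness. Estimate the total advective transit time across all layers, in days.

With flow normal to the layers, continuity requires the same specific discharge q through every layer.
Σ(b_i/K_i) = 12.2/821 + 3.87/22.3 + 13.8/0.544 + 6.72/0.0757 = 114.3 d.
q = Δh / Σ(b_i/K_i) = 9.31 / 114.3 = 0.08143 m/day.
In each layer the seepage velocity is v_i = q/n_i, so the layer transit time is t_i = b_i·n_i / q:
  layer 1 (clean gravel): t_1 = 12.2 × 0.28 / 0.08143 = 41.95 d
  layer 2 (medium sand): t_2 = 3.87 × 0.30 / 0.08143 = 14.26 d
  layer 3 (weathered basalt): t_3 = 13.8 × 0.18 / 0.08143 = 30.50 d
  layer 4 (silty sand): t_4 = 6.72 × 0.16 / 0.08143 = 13.20 d
Total t = Σ t_i = 99.91 days.

99.9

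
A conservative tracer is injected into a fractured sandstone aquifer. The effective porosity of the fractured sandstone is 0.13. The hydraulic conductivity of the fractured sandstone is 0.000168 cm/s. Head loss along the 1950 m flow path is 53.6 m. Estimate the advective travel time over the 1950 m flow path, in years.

Convert K: 0.000168 cm/s × 864 = 0.1452 m/day.
Hydraulic gradient i = Δh / L = 53.6 / 1950 = 0.02749.
Darcy flux q = K · i = 0.1452 × 0.02749 = 0.003990 m/day.
Seepage velocity v = q / n_e = 0.003990 / 0.13 = 0.03069 m/day.
Travel time t = L / v = 1950 / 0.03069 = 63537 days = 174.0 years.

174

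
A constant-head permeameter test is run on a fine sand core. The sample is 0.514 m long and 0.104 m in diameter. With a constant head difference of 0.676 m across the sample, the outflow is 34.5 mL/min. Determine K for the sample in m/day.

Cross-sectional area A = π·(d/2)² = π × (0.104/2)² = 0.008495 m².
Convert discharge: 34.5 mL/min = 5.750e-07 m³/s.
Darcy's law rearranged: K = Q·L / (A·Δh) = 5.750e-07 × 0.514 / (0.008495 × 0.676) = 5.147e-05 m/s = 4.447 m/day.

4.45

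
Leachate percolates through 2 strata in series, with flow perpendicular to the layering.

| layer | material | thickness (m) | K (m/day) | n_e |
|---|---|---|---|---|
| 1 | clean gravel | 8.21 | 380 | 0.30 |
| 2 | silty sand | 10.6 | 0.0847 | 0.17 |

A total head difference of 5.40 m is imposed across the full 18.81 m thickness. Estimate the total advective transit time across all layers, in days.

With flow normal to the layers, continuity requires the same specific discharge q through every layer.
Σ(b_i/K_i) = 8.21/380 + 10.6/0.0847 = 125.2 d.
q = Δh / Σ(b_i/K_i) = 5.40 / 125.2 = 0.04314 m/day.
In each layer the seepage velocity is v_i = q/n_i, so the layer transit time is t_i = b_i·n_i / q:
  layer 1 (clean gravel): t_1 = 8.21 × 0.30 / 0.04314 = 57.09 d
  layer 2 (silty sand): t_2 = 10.6 × 0.17 / 0.04314 = 41.77 d
Total t = Σ t_i = 98.86 days.

98.9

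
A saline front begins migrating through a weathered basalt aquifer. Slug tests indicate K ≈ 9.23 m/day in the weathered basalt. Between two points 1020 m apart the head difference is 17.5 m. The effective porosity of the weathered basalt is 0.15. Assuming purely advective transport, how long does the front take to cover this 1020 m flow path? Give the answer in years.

2.65

Hydraulic gradient i = Δh / L = 17.5 / 1020 = 0.01716.
Darcy flux q = K · i = 9.230 × 0.01716 = 0.1584 m/day.
Seepage velocity v = q / n_e = 0.1584 / 0.15 = 1.056 m/day.
Travel time t = L / v = 1020 / 1.056 = 966.2 days = 2.645 years.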